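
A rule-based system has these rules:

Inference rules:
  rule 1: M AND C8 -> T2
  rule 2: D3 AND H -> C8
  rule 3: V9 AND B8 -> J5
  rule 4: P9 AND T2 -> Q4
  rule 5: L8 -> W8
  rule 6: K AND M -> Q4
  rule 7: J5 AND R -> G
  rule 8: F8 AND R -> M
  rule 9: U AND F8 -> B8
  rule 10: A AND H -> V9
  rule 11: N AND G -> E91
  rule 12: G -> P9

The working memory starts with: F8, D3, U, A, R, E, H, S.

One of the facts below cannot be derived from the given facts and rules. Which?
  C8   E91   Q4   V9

E91

Round 1: rule 2 [D3 AND H -> C8]; rule 8 [F8 AND R -> M]; rule 9 [U AND F8 -> B8]; rule 10 [A AND H -> V9]. Adds C8, M, B8, V9.
Round 2: rule 1 [M AND C8 -> T2]; rule 3 [V9 AND B8 -> J5]. Adds T2, J5.
Round 3: rule 7 [J5 AND R -> G]. Adds G.
Round 4: rule 12 [G -> P9]. Adds P9.
Round 5: rule 4 [P9 AND T2 -> Q4]. Adds Q4.
Derived: Q4 (round 5), C8 (round 1), V9 (round 1). E91 never appears in any round.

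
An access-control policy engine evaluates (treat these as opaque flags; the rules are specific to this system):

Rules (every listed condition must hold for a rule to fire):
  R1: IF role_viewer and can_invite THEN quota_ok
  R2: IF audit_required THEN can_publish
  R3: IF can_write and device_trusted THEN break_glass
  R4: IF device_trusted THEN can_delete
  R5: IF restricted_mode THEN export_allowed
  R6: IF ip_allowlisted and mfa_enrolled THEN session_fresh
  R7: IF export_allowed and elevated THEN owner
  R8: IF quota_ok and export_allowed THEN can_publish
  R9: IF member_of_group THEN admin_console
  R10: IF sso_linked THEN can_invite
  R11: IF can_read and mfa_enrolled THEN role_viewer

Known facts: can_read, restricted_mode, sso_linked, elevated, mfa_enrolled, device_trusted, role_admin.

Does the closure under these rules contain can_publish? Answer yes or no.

Round 1: R4 [IF device_trusted THEN can_delete]; R5 [IF restricted_mode THEN export_allowed]; R10 [IF sso_linked THEN can_invite]; R11 [IF can_read and mfa_enrolled THEN role_viewer]. New: can_delete, export_allowed, can_invite, role_viewer.
Round 2: R1 [IF role_viewer and can_invite THEN quota_ok]; R7 [IF export_allowed and elevated THEN owner]. New: quota_ok, owner.
Round 3: R8 [IF quota_ok and export_allowed THEN can_publish]. New: can_publish.
can_publish appears in round 3, so it is derivable.

yes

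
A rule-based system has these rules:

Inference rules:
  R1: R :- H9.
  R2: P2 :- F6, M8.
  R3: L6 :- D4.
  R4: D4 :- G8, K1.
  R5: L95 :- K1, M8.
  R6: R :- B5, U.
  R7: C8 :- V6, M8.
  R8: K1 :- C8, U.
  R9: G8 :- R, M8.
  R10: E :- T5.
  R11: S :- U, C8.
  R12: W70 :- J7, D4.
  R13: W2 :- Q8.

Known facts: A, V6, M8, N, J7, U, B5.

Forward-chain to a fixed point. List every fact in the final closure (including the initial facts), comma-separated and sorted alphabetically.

Round 1: R6 [R :- B5, U.]; R7 [C8 :- V6, M8.]. Adds R, C8.
Round 2: R8 [K1 :- C8, U.]; R9 [G8 :- R, M8.]; R11 [S :- U, C8.]. Adds K1, G8, S.
Round 3: R4 [D4 :- G8, K1.]; R5 [L95 :- K1, M8.]. Adds D4, L95.
Round 4: R3 [L6 :- D4.]; R12 [W70 :- J7, D4.]. Adds L6, W70.

A, B5, C8, D4, G8, J7, K1, L6, L95, M8, N, R, S, U, V6, W70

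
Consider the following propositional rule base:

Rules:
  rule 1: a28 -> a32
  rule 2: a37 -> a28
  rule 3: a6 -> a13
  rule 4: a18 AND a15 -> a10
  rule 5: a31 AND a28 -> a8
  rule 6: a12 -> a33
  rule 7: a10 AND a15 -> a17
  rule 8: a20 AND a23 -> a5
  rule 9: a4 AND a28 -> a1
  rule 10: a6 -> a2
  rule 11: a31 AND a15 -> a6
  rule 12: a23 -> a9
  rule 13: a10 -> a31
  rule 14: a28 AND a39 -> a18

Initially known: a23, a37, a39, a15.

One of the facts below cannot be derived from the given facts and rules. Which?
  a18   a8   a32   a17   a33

Round 1: rule 2 [a37 -> a28]; rule 12 [a23 -> a9]. Adds a28, a9.
Round 2: rule 1 [a28 -> a32]; rule 14 [a28 AND a39 -> a18]. Adds a32, a18.
Round 3: rule 4 [a18 AND a15 -> a10]. Adds a10.
Round 4: rule 7 [a10 AND a15 -> a17]; rule 13 [a10 -> a31]. Adds a17, a31.
Round 5: rule 5 [a31 AND a28 -> a8]; rule 11 [a31 AND a15 -> a6]. Adds a8, a6.
Round 6: rule 3 [a6 -> a13]; rule 10 [a6 -> a2]. Adds a13, a2.
Derived: a18 (round 2), a8 (round 5), a32 (round 2), a17 (round 4). a33 never appears in any round.

a33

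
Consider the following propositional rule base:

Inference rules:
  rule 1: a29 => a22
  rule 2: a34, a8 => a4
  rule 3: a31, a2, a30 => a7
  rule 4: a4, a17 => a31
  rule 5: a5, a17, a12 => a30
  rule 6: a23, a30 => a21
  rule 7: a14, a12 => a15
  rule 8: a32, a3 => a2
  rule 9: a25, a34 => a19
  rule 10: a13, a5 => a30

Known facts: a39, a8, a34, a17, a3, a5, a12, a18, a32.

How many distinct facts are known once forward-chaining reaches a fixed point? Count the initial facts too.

14

Round 1 fires rule 2, rule 5, rule 8, giving a4, a30, a2.
Round 2 fires rule 4, giving a31.
Round 3 fires rule 3, giving a7.
Closure: {a12, a17, a18, a2, a3, a30, a31, a32, a34, a39, a4, a5, a7, a8} — 14 facts.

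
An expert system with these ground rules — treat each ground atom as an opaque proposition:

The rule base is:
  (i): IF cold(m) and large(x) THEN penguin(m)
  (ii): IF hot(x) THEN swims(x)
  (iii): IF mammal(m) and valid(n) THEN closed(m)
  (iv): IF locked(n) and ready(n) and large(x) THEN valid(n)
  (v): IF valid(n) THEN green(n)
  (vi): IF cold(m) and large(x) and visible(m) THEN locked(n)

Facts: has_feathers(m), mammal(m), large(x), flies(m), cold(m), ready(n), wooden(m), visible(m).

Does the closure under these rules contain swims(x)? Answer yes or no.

Round 1 — (i), (vi), derive penguin(m), locked(n).
Round 2 — (iv), derive valid(n).
Round 3 — (iii), (v), derive closed(m), green(n).
Fixed point reached. swims(x) is concluded only by (ii); (ii) needs hot(x) (never derived).

no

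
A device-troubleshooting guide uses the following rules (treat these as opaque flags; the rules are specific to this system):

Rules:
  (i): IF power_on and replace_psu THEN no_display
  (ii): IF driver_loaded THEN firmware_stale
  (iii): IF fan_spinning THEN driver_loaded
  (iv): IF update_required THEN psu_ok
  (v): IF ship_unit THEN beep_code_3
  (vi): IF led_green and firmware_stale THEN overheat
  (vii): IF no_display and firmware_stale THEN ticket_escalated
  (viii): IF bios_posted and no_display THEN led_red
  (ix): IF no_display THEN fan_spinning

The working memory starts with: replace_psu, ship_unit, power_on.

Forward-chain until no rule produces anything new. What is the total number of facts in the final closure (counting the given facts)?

Round 1: (i) [IF power_on and replace_psu THEN no_display]; (v) [IF ship_unit THEN beep_code_3]. New: no_display, beep_code_3.
Round 2: (ix) [IF no_display THEN fan_spinning]. New: fan_spinning.
Round 3: (iii) [IF fan_spinning THEN driver_loaded]. New: driver_loaded.
Round 4: (ii) [IF driver_loaded THEN firmware_stale]. New: firmware_stale.
Round 5: (vii) [IF no_display and firmware_stale THEN ticket_escalated]. New: ticket_escalated.
Closure: {beep_code_3, driver_loaded, fan_spinning, firmware_stale, no_display, power_on, replace_psu, ship_unit, ticket_escalated} — 9 facts.

9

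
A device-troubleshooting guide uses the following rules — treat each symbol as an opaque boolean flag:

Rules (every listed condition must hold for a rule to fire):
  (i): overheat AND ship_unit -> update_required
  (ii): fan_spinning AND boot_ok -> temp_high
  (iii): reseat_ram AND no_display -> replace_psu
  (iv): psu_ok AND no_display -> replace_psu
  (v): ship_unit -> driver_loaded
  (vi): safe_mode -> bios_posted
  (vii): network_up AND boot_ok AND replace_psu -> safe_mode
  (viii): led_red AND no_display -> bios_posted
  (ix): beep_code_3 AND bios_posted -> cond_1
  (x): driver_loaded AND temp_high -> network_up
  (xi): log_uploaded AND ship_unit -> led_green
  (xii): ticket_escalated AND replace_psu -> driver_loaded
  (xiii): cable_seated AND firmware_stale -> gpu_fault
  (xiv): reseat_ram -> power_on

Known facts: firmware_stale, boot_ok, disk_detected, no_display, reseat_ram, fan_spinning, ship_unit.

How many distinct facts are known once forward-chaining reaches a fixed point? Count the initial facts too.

Round 1: (ii) [fan_spinning AND boot_ok -> temp_high]; (iii) [reseat_ram AND no_display -> replace_psu]; (v) [ship_unit -> driver_loaded]; (xiv) [reseat_ram -> power_on]. New: temp_high, replace_psu, driver_loaded, power_on.
Round 2: (x) [driver_loaded AND temp_high -> network_up]. New: network_up.
Round 3: (vii) [network_up AND boot_ok AND replace_psu -> safe_mode]. New: safe_mode.
Round 4: (vi) [safe_mode -> bios_posted]. New: bios_posted.
Closure: {bios_posted, boot_ok, disk_detected, driver_loaded, fan_spinning, firmware_stale, network_up, no_display, power_on, replace_psu, reseat_ram, safe_mode, ship_unit, temp_high} — 14 facts.

14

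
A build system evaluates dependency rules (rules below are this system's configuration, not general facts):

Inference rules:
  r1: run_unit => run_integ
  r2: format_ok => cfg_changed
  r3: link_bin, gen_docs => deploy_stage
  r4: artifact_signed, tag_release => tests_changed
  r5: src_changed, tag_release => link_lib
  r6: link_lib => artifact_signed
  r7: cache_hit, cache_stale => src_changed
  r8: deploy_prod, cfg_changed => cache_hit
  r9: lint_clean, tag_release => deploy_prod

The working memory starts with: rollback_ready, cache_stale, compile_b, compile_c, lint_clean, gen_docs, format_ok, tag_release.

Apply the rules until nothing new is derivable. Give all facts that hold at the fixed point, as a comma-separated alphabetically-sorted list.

artifact_signed, cache_hit, cache_stale, cfg_changed, compile_b, compile_c, deploy_prod, format_ok, gen_docs, link_lib, lint_clean, rollback_ready, src_changed, tag_release, tests_changed

Round 1: r2 [format_ok => cfg_changed]; r9 [lint_clean, tag_release => deploy_prod]. New: cfg_changed, deploy_prod.
Round 2: r8 [deploy_prod, cfg_changed => cache_hit]. New: cache_hit.
Round 3: r7 [cache_hit, cache_stale => src_changed]. New: src_changed.
Round 4: r5 [src_changed, tag_release => link_lib]. New: link_lib.
Round 5: r6 [link_lib => artifact_signed]. New: artifact_signed.
Round 6: r4 [artifact_signed, tag_release => tests_changed]. New: tests_changed.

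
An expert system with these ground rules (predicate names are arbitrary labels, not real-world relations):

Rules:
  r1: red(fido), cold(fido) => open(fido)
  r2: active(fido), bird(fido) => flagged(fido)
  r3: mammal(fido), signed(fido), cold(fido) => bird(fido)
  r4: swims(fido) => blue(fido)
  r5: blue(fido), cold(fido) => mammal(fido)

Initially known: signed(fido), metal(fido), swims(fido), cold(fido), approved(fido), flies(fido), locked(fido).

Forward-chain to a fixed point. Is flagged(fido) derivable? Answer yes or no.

no

Round 1: r4 [swims(fido) => blue(fido)]. Adds blue(fido).
Round 2: r5 [blue(fido), cold(fido) => mammal(fido)]. Adds mammal(fido).
Round 3: r3 [mammal(fido), signed(fido), cold(fido) => bird(fido)]. Adds bird(fido).
Fixed point reached. flagged(fido) is concluded only by r2; r2 needs active(fido) (never derived).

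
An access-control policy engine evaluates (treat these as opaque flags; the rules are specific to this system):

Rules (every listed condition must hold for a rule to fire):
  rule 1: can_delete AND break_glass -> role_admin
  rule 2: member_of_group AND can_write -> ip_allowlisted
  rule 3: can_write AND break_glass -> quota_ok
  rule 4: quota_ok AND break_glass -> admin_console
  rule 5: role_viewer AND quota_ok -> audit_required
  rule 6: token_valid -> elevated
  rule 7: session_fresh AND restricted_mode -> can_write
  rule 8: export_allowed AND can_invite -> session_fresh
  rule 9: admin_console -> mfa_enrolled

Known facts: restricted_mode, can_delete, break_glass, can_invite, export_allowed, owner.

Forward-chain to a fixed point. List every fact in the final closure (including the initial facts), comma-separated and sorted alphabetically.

admin_console, break_glass, can_delete, can_invite, can_write, export_allowed, mfa_enrolled, owner, quota_ok, restricted_mode, role_admin, session_fresh

Round 1 — rule 1, rule 8, derive role_admin, session_fresh.
Round 2 — rule 7, derive can_write.
Round 3 — rule 3, derive quota_ok.
Round 4 — rule 4, derive admin_console.
Round 5 — rule 9, derive mfa_enrolled.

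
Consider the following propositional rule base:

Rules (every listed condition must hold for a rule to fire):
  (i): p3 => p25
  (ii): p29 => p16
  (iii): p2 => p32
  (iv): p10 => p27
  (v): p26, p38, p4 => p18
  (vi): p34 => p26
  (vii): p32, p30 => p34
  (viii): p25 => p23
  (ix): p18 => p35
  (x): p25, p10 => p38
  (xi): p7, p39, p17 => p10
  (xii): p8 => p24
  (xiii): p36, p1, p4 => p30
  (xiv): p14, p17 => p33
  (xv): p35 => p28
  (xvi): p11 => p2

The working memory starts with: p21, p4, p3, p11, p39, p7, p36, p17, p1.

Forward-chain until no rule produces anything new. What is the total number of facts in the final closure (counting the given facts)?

22

[1] (i) [p3 => p25]; (xi) [p7, p39, p17 => p10]; (xiii) [p36, p1, p4 => p30]; (xvi) [p11 => p2]. ⇒ new: p25, p10, p30, p2.
[2] (iii) [p2 => p32]; (iv) [p10 => p27]; (viii) [p25 => p23]; (x) [p25, p10 => p38]. ⇒ new: p32, p27, p23, p38.
[3] (vii) [p32, p30 => p34]. ⇒ new: p34.
[4] (vi) [p34 => p26]. ⇒ new: p26.
[5] (v) [p26, p38, p4 => p18]. ⇒ new: p18.
[6] (ix) [p18 => p35]. ⇒ new: p35.
[7] (xv) [p35 => p28]. ⇒ new: p28.
Closure: {p1, p10, p11, p17, p18, p2, p21, p23, p25, p26, p27, p28, p3, p30, p32, p34, p35, p36, p38, p39, p4, p7} — 22 facts.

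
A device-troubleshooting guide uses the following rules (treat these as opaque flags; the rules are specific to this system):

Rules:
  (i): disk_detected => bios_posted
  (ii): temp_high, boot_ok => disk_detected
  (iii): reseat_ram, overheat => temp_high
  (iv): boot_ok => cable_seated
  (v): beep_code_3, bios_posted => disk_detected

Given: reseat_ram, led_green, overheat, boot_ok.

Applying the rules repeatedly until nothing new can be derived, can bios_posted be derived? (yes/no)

Round 1: (iii) [reseat_ram, overheat => temp_high]; (iv) [boot_ok => cable_seated]. Adds temp_high, cable_seated.
Round 2: (ii) [temp_high, boot_ok => disk_detected]. Adds disk_detected.
Round 3: (i) [disk_detected => bios_posted]. Adds bios_posted.
bios_posted appears in round 3, so it is derivable.

yes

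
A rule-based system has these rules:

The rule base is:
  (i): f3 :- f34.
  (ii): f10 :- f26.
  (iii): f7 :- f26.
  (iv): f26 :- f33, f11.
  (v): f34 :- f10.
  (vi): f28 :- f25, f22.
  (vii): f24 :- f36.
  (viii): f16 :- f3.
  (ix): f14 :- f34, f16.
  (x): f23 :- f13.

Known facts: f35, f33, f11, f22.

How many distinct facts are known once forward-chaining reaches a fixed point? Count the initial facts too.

Round 1: (iv) [f26 :- f33, f11.]. Adds f26.
Round 2: (ii) [f10 :- f26.]; (iii) [f7 :- f26.]. Adds f10, f7.
Round 3: (v) [f34 :- f10.]. Adds f34.
Round 4: (i) [f3 :- f34.]. Adds f3.
Round 5: (viii) [f16 :- f3.]. Adds f16.
Round 6: (ix) [f14 :- f34, f16.]. Adds f14.
Closure: {f10, f11, f14, f16, f22, f26, f3, f33, f34, f35, f7} — 11 facts.

11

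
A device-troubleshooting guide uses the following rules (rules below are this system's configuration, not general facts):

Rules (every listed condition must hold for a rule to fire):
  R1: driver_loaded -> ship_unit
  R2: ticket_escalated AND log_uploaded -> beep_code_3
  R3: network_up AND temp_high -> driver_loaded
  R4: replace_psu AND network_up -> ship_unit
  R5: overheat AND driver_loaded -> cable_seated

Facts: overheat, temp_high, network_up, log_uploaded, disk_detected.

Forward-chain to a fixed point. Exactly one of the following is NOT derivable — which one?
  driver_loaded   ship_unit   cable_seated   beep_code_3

beep_code_3

Round 1 — R3, derive driver_loaded.
Round 2 — R1, R5, derive ship_unit, cable_seated.
Derived: driver_loaded (round 1), cable_seated (round 2), ship_unit (round 2). beep_code_3 never appears in any round.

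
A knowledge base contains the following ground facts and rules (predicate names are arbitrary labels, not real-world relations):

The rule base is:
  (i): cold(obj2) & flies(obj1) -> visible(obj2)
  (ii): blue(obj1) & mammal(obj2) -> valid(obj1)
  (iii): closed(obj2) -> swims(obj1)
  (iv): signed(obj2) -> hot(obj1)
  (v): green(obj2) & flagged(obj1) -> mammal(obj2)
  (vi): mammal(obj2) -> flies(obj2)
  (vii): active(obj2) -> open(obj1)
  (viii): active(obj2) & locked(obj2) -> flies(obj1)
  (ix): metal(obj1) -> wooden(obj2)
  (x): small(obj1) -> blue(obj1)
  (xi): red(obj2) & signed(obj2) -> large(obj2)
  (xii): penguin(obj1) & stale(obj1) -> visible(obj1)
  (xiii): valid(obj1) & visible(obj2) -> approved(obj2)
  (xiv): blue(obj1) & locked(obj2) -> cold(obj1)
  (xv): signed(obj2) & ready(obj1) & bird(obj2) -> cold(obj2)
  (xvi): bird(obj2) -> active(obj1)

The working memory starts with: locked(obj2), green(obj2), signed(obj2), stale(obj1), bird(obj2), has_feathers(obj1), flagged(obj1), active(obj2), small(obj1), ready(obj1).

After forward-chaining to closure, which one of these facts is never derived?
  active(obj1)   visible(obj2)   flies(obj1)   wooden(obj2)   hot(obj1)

[1] (iv) [signed(obj2) -> hot(obj1)]; (v) [green(obj2) & flagged(obj1) -> mammal(obj2)]; (vii) [active(obj2) -> open(obj1)]; (viii) [active(obj2) & locked(obj2) -> flies(obj1)]; (x) [small(obj1) -> blue(obj1)]; (xv) [signed(obj2) & ready(obj1) & bird(obj2) -> cold(obj2)]; (xvi) [bird(obj2) -> active(obj1)]. ⇒ new: hot(obj1), mammal(obj2), open(obj1), flies(obj1), blue(obj1), cold(obj2), active(obj1).
[2] (i) [cold(obj2) & flies(obj1) -> visible(obj2)]; (ii) [blue(obj1) & mammal(obj2) -> valid(obj1)]; (vi) [mammal(obj2) -> flies(obj2)]; (xiv) [blue(obj1) & locked(obj2) -> cold(obj1)]. ⇒ new: visible(obj2), valid(obj1), flies(obj2), cold(obj1).
[3] (xiii) [valid(obj1) & visible(obj2) -> approved(obj2)]. ⇒ new: approved(obj2).
Derived: visible(obj2) (round 2), active(obj1) (round 1), hot(obj1) (round 1), flies(obj1) (round 1). wooden(obj2) never appears in any round.

wooden(obj2)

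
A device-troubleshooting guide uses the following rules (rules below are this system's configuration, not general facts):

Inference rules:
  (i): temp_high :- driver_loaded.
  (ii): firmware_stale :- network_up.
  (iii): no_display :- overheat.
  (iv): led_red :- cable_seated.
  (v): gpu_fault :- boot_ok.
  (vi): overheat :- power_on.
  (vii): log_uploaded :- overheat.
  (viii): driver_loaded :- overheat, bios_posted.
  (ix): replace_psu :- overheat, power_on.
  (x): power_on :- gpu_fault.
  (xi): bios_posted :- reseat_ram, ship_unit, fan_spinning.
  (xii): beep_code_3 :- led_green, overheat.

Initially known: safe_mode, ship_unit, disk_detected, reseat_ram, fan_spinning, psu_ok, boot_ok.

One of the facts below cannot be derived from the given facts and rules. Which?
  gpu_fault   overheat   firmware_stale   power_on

[1] (v) [gpu_fault :- boot_ok.]; (xi) [bios_posted :- reseat_ram, ship_unit, fan_spinning.]. ⇒ new: gpu_fault, bios_posted.
[2] (x) [power_on :- gpu_fault.]. ⇒ new: power_on.
[3] (vi) [overheat :- power_on.]. ⇒ new: overheat.
[4] (iii) [no_display :- overheat.]; (vii) [log_uploaded :- overheat.]; (viii) [driver_loaded :- overheat, bios_posted.]; (ix) [replace_psu :- overheat, power_on.]. ⇒ new: no_display, log_uploaded, driver_loaded, replace_psu.
[5] (i) [temp_high :- driver_loaded.]. ⇒ new: temp_high.
Derived: power_on (round 2), overheat (round 3), gpu_fault (round 1). firmware_stale never appears in any round.

firmware_stale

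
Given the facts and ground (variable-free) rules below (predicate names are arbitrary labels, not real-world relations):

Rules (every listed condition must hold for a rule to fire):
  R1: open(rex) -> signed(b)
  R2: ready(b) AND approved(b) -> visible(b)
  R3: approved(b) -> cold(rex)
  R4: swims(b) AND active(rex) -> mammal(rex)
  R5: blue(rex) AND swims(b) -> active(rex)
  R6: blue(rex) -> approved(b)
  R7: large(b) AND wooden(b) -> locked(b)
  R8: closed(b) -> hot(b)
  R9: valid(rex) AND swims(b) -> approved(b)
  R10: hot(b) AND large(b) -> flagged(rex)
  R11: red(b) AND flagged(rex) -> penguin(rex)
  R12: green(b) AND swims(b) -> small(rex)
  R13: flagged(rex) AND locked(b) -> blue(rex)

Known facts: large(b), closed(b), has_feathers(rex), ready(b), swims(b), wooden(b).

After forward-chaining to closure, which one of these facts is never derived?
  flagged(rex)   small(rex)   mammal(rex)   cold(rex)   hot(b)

[1] R7 [large(b) AND wooden(b) -> locked(b)]; R8 [closed(b) -> hot(b)]. ⇒ new: locked(b), hot(b).
[2] R10 [hot(b) AND large(b) -> flagged(rex)]. ⇒ new: flagged(rex).
[3] R13 [flagged(rex) AND locked(b) -> blue(rex)]. ⇒ new: blue(rex).
[4] R5 [blue(rex) AND swims(b) -> active(rex)]; R6 [blue(rex) -> approved(b)]. ⇒ new: active(rex), approved(b).
[5] R2 [ready(b) AND approved(b) -> visible(b)]; R3 [approved(b) -> cold(rex)]; R4 [swims(b) AND active(rex) -> mammal(rex)]. ⇒ new: visible(b), cold(rex), mammal(rex).
Derived: flagged(rex) (round 2), hot(b) (round 1), cold(rex) (round 5), mammal(rex) (round 5). small(rex) never appears in any round.

small(rex)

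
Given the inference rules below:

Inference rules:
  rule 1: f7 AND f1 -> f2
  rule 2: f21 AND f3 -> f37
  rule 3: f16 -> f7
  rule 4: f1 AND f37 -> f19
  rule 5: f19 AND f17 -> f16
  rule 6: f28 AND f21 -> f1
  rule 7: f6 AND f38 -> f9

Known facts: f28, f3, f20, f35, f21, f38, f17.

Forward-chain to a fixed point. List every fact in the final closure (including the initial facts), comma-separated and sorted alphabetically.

Round 1: rule 2 [f21 AND f3 -> f37]; rule 6 [f28 AND f21 -> f1]. Adds f37, f1.
Round 2: rule 4 [f1 AND f37 -> f19]. Adds f19.
Round 3: rule 5 [f19 AND f17 -> f16]. Adds f16.
Round 4: rule 3 [f16 -> f7]. Adds f7.
Round 5: rule 1 [f7 AND f1 -> f2]. Adds f2.

f1, f16, f17, f19, f2, f20, f21, f28, f3, f35, f37, f38, f7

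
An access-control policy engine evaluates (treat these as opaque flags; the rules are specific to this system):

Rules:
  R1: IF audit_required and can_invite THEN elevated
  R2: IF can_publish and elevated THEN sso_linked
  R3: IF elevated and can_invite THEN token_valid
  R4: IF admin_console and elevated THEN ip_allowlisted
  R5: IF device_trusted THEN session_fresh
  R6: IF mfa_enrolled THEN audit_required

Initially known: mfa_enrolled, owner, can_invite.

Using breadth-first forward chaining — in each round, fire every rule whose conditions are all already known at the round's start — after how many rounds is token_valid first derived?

3

Round 1: R6 [IF mfa_enrolled THEN audit_required]. New: audit_required.
Round 2: R1 [IF audit_required and can_invite THEN elevated]. New: elevated.
Round 3: R3 [IF elevated and can_invite THEN token_valid]. New: token_valid.
token_valid first appears in round 3.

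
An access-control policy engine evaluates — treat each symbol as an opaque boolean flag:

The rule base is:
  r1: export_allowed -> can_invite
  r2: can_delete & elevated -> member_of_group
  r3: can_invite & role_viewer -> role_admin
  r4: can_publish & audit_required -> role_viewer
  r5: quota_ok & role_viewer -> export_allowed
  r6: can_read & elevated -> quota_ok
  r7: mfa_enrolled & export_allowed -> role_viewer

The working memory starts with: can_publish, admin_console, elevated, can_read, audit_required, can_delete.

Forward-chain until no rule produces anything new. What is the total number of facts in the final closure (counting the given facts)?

Round 1 — r2, r4, r6, derive member_of_group, role_viewer, quota_ok.
Round 2 — r5, derive export_allowed.
Round 3 — r1, derive can_invite.
Round 4 — r3, derive role_admin.
Closure: {admin_console, audit_required, can_delete, can_invite, can_publish, can_read, elevated, export_allowed, member_of_group, quota_ok, role_admin, role_viewer} — 12 facts.

12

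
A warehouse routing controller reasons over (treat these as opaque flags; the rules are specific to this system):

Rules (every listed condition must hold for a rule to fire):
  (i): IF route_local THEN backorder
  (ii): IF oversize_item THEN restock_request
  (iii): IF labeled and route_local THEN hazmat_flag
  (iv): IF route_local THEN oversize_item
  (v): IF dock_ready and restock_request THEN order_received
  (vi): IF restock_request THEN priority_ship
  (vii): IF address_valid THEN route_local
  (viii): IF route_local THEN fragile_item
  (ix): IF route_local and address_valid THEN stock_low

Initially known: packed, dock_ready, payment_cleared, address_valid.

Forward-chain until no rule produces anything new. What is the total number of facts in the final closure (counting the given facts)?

12

[1] (vii) [IF address_valid THEN route_local]. ⇒ new: route_local.
[2] (i) [IF route_local THEN backorder]; (iv) [IF route_local THEN oversize_item]; (viii) [IF route_local THEN fragile_item]; (ix) [IF route_local and address_valid THEN stock_low]. ⇒ new: backorder, oversize_item, fragile_item, stock_low.
[3] (ii) [IF oversize_item THEN restock_request]. ⇒ new: restock_request.
[4] (v) [IF dock_ready and restock_request THEN order_received]; (vi) [IF restock_request THEN priority_ship]. ⇒ new: order_received, priority_ship.
Closure: {address_valid, backorder, dock_ready, fragile_item, order_received, oversize_item, packed, payment_cleared, priority_ship, restock_request, route_local, stock_low} — 12 facts.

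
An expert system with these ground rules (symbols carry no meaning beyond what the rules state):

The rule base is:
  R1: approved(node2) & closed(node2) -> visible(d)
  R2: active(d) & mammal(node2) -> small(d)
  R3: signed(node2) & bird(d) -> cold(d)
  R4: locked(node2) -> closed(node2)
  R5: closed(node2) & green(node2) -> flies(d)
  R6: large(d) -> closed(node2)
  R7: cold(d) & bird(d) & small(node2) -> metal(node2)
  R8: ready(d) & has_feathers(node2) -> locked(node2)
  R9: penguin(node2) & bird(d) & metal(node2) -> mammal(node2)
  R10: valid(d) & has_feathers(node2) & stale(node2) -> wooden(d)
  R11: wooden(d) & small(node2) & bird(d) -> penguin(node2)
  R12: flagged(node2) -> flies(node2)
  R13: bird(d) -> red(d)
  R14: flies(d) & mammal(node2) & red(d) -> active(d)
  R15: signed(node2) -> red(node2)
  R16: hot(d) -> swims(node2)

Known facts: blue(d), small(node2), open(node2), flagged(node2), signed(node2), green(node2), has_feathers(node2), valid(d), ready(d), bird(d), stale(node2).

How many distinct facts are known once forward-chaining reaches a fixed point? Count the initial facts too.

Round 1 — R3, R8, R10, R12, R13, R15, derive cold(d), locked(node2), wooden(d), flies(node2), red(d), red(node2).
Round 2 — R4, R7, R11, derive closed(node2), metal(node2), penguin(node2).
Round 3 — R5, R9, derive flies(d), mammal(node2).
Round 4 — R14, derive active(d).
Round 5 — R2, derive small(d).
Closure: {active(d), bird(d), blue(d), closed(node2), cold(d), flagged(node2), flies(d), flies(node2), green(node2), has_feathers(node2), locked(node2), mammal(node2), metal(node2), open(node2), penguin(node2), ready(d), red(d), red(node2), signed(node2), small(d), small(node2), stale(node2), valid(d), wooden(d)} — 24 facts.

24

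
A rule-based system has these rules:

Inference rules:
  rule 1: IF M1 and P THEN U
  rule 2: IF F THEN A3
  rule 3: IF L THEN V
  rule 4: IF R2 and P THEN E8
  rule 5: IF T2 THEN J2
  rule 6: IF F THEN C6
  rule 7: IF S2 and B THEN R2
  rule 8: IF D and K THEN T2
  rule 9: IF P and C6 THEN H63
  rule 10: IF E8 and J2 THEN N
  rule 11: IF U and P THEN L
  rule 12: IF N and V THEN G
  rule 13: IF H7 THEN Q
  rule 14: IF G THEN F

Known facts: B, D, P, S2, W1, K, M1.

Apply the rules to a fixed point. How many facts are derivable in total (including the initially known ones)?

Round 1 — rule 1, rule 7, rule 8, derive U, R2, T2.
Round 2 — rule 4, rule 5, rule 11, derive E8, J2, L.
Round 3 — rule 3, rule 10, derive V, N.
Round 4 — rule 12, derive G.
Round 5 — rule 14, derive F.
Round 6 — rule 2, rule 6, derive A3, C6.
Round 7 — rule 9, derive H63.
Closure: {A3, B, C6, D, E8, F, G, H63, J2, K, L, M1, N, P, R2, S2, T2, U, V, W1} — 20 facts.

20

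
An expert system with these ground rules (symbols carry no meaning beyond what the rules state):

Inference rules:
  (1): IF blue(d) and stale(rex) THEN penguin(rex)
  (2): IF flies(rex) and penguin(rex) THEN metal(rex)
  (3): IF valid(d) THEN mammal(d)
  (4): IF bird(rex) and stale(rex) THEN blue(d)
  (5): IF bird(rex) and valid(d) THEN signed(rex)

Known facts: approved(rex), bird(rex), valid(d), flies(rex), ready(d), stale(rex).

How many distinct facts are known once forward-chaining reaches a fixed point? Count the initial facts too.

11

Round 1 fires (3), (4), (5), giving mammal(d), blue(d), signed(rex).
Round 2 fires (1), giving penguin(rex).
Round 3 fires (2), giving metal(rex).
Closure: {approved(rex), bird(rex), blue(d), flies(rex), mammal(d), metal(rex), penguin(rex), ready(d), signed(rex), stale(rex), valid(d)} — 11 facts.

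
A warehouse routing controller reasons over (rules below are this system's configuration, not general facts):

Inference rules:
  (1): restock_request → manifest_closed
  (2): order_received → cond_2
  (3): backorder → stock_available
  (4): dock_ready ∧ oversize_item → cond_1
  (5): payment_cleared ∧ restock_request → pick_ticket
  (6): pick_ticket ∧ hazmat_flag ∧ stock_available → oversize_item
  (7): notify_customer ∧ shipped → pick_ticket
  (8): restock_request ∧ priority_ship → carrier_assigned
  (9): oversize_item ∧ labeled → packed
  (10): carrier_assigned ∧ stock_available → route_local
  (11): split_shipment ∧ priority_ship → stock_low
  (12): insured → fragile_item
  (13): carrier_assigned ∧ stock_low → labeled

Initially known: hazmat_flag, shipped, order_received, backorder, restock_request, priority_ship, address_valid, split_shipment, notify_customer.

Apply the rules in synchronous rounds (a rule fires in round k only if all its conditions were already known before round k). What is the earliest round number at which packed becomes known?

3

[1] (1) [restock_request → manifest_closed]; (2) [order_received → cond_2]; (3) [backorder → stock_available]; (7) [notify_customer ∧ shipped → pick_ticket]; (8) [restock_request ∧ priority_ship → carrier_assigned]; (11) [split_shipment ∧ priority_ship → stock_low]. ⇒ new: manifest_closed, cond_2, stock_available, pick_ticket, carrier_assigned, stock_low.
[2] (6) [pick_ticket ∧ hazmat_flag ∧ stock_available → oversize_item]; (10) [carrier_assigned ∧ stock_available → route_local]; (13) [carrier_assigned ∧ stock_low → labeled]. ⇒ new: oversize_item, route_local, labeled.
[3] (9) [oversize_item ∧ labeled → packed]. ⇒ new: packed.
packed first appears in round 3.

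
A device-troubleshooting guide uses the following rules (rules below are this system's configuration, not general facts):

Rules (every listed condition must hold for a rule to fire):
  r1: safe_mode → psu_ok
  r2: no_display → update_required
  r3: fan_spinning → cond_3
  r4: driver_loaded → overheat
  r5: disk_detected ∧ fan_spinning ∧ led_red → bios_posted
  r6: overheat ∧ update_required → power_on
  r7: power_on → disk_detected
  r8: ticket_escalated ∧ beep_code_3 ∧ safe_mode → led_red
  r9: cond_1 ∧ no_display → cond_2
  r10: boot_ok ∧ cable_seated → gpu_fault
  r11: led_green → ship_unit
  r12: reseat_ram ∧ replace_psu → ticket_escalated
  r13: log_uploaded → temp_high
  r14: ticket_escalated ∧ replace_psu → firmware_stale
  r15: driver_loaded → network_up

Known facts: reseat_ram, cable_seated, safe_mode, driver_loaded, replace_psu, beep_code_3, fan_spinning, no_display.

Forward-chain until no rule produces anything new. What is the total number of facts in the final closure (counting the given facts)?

Round 1 — r1, r2, r3, r4, r12, r15, derive psu_ok, update_required, cond_3, overheat, ticket_escalated, network_up.
Round 2 — r6, r8, r14, derive power_on, led_red, firmware_stale.
Round 3 — r7, derive disk_detected.
Round 4 — r5, derive bios_posted.
Closure: {beep_code_3, bios_posted, cable_seated, cond_3, disk_detected, driver_loaded, fan_spinning, firmware_stale, led_red, network_up, no_display, overheat, power_on, psu_ok, replace_psu, reseat_ram, safe_mode, ticket_escalated, update_required} — 19 facts.

19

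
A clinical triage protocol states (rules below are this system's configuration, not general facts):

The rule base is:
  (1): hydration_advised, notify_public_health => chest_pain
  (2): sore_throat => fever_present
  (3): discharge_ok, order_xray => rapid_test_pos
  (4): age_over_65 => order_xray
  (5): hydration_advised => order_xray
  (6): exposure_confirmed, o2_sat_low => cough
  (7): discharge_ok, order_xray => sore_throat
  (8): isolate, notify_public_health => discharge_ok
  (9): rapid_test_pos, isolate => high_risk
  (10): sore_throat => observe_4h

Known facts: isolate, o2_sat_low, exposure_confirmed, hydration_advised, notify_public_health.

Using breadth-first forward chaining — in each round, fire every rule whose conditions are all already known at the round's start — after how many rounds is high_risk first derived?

3

Round 1 — (1), (5), (6), (8), derive chest_pain, order_xray, cough, discharge_ok.
Round 2 — (3), (7), derive rapid_test_pos, sore_throat.
Round 3 — (2), (9), (10), derive fever_present, high_risk, observe_4h.
high_risk first appears in round 3.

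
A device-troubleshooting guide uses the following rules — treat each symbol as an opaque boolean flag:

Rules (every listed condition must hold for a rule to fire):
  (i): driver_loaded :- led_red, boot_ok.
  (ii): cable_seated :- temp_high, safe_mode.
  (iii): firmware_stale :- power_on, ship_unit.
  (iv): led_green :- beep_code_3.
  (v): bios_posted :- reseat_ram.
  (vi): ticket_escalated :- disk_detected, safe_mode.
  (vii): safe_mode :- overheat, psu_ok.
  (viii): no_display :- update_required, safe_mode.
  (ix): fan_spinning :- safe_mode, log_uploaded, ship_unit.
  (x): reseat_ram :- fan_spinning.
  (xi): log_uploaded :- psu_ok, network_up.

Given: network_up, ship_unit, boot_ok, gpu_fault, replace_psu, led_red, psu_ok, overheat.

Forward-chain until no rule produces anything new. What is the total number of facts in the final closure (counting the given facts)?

14

Round 1 fires (i), (vii), (xi), giving driver_loaded, safe_mode, log_uploaded.
Round 2 fires (ix), giving fan_spinning.
Round 3 fires (x), giving reseat_ram.
Round 4 fires (v), giving bios_posted.
Closure: {bios_posted, boot_ok, driver_loaded, fan_spinning, gpu_fault, led_red, log_uploaded, network_up, overheat, psu_ok, replace_psu, reseat_ram, safe_mode, ship_unit} — 14 facts.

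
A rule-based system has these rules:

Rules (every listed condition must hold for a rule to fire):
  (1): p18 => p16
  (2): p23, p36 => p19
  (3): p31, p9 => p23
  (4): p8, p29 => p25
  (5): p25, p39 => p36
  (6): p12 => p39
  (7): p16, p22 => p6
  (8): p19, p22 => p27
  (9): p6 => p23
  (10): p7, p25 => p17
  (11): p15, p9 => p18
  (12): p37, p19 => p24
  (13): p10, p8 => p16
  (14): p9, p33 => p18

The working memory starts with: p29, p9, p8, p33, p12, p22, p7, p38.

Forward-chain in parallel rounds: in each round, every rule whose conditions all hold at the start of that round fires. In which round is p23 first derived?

4

Round 1 fires (4), (6), (14), giving p25, p39, p18.
Round 2 fires (1), (5), (10), giving p16, p36, p17.
Round 3 fires (7), giving p6.
Round 4 fires (9), giving p23.
p23 first appears in round 4.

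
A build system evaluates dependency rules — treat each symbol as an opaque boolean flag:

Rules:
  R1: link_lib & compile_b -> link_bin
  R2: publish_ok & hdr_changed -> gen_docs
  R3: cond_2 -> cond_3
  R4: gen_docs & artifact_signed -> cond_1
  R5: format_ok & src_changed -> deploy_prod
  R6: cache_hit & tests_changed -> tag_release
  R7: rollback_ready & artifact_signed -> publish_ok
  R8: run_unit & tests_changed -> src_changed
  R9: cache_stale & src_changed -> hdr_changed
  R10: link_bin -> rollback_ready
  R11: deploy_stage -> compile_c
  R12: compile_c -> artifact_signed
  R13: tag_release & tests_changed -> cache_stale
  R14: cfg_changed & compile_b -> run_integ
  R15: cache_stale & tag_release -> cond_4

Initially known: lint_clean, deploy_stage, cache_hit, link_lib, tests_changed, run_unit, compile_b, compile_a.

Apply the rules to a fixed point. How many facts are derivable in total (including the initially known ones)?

20

Round 1 fires R1, R6, R8, R11, giving link_bin, tag_release, src_changed, compile_c.
Round 2 fires R10, R12, R13, giving rollback_ready, artifact_signed, cache_stale.
Round 3 fires R7, R9, R15, giving publish_ok, hdr_changed, cond_4.
Round 4 fires R2, giving gen_docs.
Round 5 fires R4, giving cond_1.
Closure: {artifact_signed, cache_hit, cache_stale, compile_a, compile_b, compile_c, cond_1, cond_4, deploy_stage, gen_docs, hdr_changed, link_bin, link_lib, lint_clean, publish_ok, rollback_ready, run_unit, src_changed, tag_release, tests_changed} — 20 facts.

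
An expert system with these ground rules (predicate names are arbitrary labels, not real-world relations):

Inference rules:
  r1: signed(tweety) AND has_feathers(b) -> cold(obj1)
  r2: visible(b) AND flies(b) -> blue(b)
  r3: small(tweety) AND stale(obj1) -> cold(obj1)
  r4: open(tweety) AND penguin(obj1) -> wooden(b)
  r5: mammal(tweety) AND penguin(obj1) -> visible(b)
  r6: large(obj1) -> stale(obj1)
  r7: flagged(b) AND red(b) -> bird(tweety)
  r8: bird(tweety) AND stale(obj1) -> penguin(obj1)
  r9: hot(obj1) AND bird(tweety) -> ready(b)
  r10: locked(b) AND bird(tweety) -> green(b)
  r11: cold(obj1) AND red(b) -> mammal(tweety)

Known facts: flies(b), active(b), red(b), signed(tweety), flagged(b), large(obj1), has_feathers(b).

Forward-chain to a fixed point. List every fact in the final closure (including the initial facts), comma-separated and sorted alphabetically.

active(b), bird(tweety), blue(b), cold(obj1), flagged(b), flies(b), has_feathers(b), large(obj1), mammal(tweety), penguin(obj1), red(b), signed(tweety), stale(obj1), visible(b)

Round 1: r1 [signed(tweety) AND has_feathers(b) -> cold(obj1)]; r6 [large(obj1) -> stale(obj1)]; r7 [flagged(b) AND red(b) -> bird(tweety)]. New: cold(obj1), stale(obj1), bird(tweety).
Round 2: r8 [bird(tweety) AND stale(obj1) -> penguin(obj1)]; r11 [cold(obj1) AND red(b) -> mammal(tweety)]. New: penguin(obj1), mammal(tweety).
Round 3: r5 [mammal(tweety) AND penguin(obj1) -> visible(b)]. New: visible(b).
Round 4: r2 [visible(b) AND flies(b) -> blue(b)]. New: blue(b).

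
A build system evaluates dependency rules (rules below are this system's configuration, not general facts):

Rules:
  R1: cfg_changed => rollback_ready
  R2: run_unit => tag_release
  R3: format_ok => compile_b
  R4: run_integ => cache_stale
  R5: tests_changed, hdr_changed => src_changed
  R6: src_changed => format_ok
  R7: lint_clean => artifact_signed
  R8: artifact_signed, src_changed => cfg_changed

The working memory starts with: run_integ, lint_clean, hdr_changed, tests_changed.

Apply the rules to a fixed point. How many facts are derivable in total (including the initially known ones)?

11

Round 1: R4 [run_integ => cache_stale]; R5 [tests_changed, hdr_changed => src_changed]; R7 [lint_clean => artifact_signed]. Adds cache_stale, src_changed, artifact_signed.
Round 2: R6 [src_changed => format_ok]; R8 [artifact_signed, src_changed => cfg_changed]. Adds format_ok, cfg_changed.
Round 3: R1 [cfg_changed => rollback_ready]; R3 [format_ok => compile_b]. Adds rollback_ready, compile_b.
Closure: {artifact_signed, cache_stale, cfg_changed, compile_b, format_ok, hdr_changed, lint_clean, rollback_ready, run_integ, src_changed, tests_changed} — 11 facts.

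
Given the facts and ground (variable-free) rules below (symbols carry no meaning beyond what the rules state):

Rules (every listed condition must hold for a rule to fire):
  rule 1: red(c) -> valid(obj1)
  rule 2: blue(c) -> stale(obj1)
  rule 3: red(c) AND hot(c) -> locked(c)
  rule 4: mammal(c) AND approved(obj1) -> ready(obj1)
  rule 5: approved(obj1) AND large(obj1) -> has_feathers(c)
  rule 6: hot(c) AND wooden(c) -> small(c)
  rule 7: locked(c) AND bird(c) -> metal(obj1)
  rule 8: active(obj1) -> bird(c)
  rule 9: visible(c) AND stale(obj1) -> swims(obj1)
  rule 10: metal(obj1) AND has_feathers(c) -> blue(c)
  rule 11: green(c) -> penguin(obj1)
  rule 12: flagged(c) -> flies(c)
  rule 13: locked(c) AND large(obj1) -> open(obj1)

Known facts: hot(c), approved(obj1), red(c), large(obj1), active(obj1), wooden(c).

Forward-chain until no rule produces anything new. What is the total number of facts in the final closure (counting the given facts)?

Round 1: rule 1 [red(c) -> valid(obj1)]; rule 3 [red(c) AND hot(c) -> locked(c)]; rule 5 [approved(obj1) AND large(obj1) -> has_feathers(c)]; rule 6 [hot(c) AND wooden(c) -> small(c)]; rule 8 [active(obj1) -> bird(c)]. New: valid(obj1), locked(c), has_feathers(c), small(c), bird(c).
Round 2: rule 7 [locked(c) AND bird(c) -> metal(obj1)]; rule 13 [locked(c) AND large(obj1) -> open(obj1)]. New: metal(obj1), open(obj1).
Round 3: rule 10 [metal(obj1) AND has_feathers(c) -> blue(c)]. New: blue(c).
Round 4: rule 2 [blue(c) -> stale(obj1)]. New: stale(obj1).
Closure: {active(obj1), approved(obj1), bird(c), blue(c), has_feathers(c), hot(c), large(obj1), locked(c), metal(obj1), open(obj1), red(c), small(c), stale(obj1), valid(obj1), wooden(c)} — 15 facts.

15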